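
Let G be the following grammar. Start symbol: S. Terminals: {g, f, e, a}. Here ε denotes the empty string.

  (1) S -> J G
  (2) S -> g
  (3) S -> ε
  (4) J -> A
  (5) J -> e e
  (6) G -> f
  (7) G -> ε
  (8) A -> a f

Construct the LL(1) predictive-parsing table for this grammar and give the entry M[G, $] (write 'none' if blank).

FIRST(G) = {ε, f}
FIRST(A) = {a}
FIRST(J) = {a, e}  (via A)
FIRST(S) = {ε, a, e, g}  (via J G)
FOLLOW(S) includes $ since S is the start symbol.
FOLLOW(S): S appears on no right-hand side. Thus FOLLOW(S) = {$}.
FOLLOW(G): in S->J G, the suffix after G is empty, so FOLLOW(G) ⊇ FOLLOW(S) = {$}. Thus FOLLOW(G) = {$}.
For G -> f: FIRST(f) = {f}, so it goes in M[G, t] for t ∈ {f}.
For G -> ε: FIRST(ε) = {ε}, so it goes in M[G, t] for t ∈ {}; since ε ∈ FIRST, also for every t ∈ FOLLOW(G) = {$}.

G -> ε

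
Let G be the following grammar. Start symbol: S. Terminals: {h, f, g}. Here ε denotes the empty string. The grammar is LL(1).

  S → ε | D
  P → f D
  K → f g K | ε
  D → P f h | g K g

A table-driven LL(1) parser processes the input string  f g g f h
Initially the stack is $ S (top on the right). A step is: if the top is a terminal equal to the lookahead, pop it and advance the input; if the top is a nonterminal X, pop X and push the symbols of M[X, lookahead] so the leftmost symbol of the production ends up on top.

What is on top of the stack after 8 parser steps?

step 1: stack=$ S  input=f g g f h $  — expand S → D
step 2: stack=$ D  input=f g g f h $  — expand D → P f h
step 3: stack=$ h f P  input=f g g f h $  — expand P → f D
step 4: stack=$ h f D f  input=f g g f h $  — match f
step 5: stack=$ h f D  input=g g f h $  — expand D → g K g
step 6: stack=$ h f g K g  input=g g f h $  — match g
step 7: stack=$ h f g K  input=g f h $  — expand K → ε
step 8: stack=$ h f g  input=g f h $  — match g
Stack after step 8: $ h f (top = f).

f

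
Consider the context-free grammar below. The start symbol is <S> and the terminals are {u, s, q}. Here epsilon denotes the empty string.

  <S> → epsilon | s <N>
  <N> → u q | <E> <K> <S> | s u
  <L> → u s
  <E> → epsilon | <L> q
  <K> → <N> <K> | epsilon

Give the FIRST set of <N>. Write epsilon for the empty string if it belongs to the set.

FIRST(<S>): from <S>→epsilon we get {epsilon}; from <S>→s <N> we get {s}. So FIRST(<S>) = {epsilon, s}.
FIRST(<L>): from <L>→u s we get {u}. So FIRST(<L>) = {u}.
FIRST(<E>): from <E>→epsilon we get {epsilon}; from <E>→<L> q we get {u}. So FIRST(<E>) = {epsilon, u}.
FIRST(<N>): from <N>→u q we get {u}; from <N>→<E> <K> <S> we get {epsilon, s, u}; from <N>→s u we get {s}. So FIRST(<N>) = {epsilon, s, u}.
FIRST(<K>): from <K>→<N> <K> we get {epsilon, s, u}; from <K>→epsilon we get {epsilon}. So FIRST(<K>) = {epsilon, s, u}.

{epsilon, s, u}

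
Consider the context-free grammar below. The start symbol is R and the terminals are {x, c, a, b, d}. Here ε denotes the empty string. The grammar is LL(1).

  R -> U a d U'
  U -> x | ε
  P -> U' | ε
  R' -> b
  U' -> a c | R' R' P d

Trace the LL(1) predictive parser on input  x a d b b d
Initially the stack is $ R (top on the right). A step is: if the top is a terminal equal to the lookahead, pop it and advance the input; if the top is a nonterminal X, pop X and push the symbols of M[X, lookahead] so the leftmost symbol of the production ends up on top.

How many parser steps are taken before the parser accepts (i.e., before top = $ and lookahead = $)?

step 1: stack=$ R  input=x a d b b d $  — expand R -> U a d U'
step 2: stack=$ U' d a U  input=x a d b b d $  — expand U -> x
step 3: stack=$ U' d a x  input=x a d b b d $  — match x
step 4: stack=$ U' d a  input=a d b b d $  — match a
step 5: stack=$ U' d  input=d b b d $  — match d
step 6: stack=$ U'  input=b b d $  — expand U' -> R' R' P d
step 7: stack=$ d P R' R'  input=b b d $  — expand R' -> b
step 8: stack=$ d P R' b  input=b b d $  — match b
step 9: stack=$ d P R'  input=b d $  — expand R' -> b
step 10: stack=$ d P b  input=b d $  — match b
step 11: stack=$ d P  input=d $  — expand P -> ε
step 12: stack=$ d  input=d $  — match d
Accept reached after 12 steps.

12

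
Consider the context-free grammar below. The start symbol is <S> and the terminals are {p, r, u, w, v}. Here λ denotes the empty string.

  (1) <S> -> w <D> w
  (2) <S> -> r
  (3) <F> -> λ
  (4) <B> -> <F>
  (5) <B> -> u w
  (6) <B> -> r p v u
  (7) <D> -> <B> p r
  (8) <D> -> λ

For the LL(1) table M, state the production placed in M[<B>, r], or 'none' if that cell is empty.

FIRST(<S>): from <S>->w <D> w we get {w}; from <S>->r we get {r}. So FIRST(<S>) = {r, w}.
FIRST(<F>): from <F>->λ we get {λ}. So FIRST(<F>) = {λ}.
FIRST(<B>): from <B>-><F> we get {λ}; from <B>->u w we get {u}; from <B>->r p v u we get {r}. So FIRST(<B>) = {λ, r, u}.
FIRST(<D>): from <D>-><B> p r we get {p, r, u}; from <D>->λ we get {λ}. So FIRST(<D>) = {λ, p, r, u}.
FOLLOW(<S>) includes $ since <S> is the start symbol.
FOLLOW(<B>): in <D>-><B> p r, <B> is followed by p r with FIRST {p}. Thus FOLLOW(<B>) = {p}.
For <B> -> <F>: FIRST(<F>) = {λ}, so it goes in M[<B>, t] for t ∈ {}; since λ ∈ FIRST, also for every t ∈ FOLLOW(<B>) = {p}.
For <B> -> u w: FIRST(u w) = {u}, so it goes in M[<B>, t] for t ∈ {u}.
For <B> -> r p v u: FIRST(r p v u) = {r}, so it goes in M[<B>, t] for t ∈ {r}.

<B> -> r p v u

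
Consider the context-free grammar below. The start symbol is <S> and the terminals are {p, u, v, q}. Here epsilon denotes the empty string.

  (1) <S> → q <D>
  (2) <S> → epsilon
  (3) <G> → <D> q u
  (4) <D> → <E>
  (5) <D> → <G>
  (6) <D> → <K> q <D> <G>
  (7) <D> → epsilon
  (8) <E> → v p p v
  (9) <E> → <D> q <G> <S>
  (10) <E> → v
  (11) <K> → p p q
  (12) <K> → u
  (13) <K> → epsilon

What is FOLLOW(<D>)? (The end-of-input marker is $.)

FIRST(<S>): from <S>→q <D> we get {q}; from <S>→epsilon we get {epsilon}. So FIRST(<S>) = {epsilon, q}.
FIRST(<K>): from <K>→p p q we get {p}; from <K>→u we get {u}; from <K>→epsilon we get {epsilon}. So FIRST(<K>) = {epsilon, p, u}.
FIRST(<G>): from <G>→<D> q u we get {p, q, u, v}. So FIRST(<G>) = {p, q, u, v}.
FIRST(<D>): from <D>→<E> we get {p, q, u, v}; from <D>→<G> we get {p, q, u, v}; from <D>→<K> q <D> <G> we get {p, q, u}; from <D>→epsilon we get {epsilon}. So FIRST(<D>) = {epsilon, p, q, u, v}.
FIRST(<E>): from <E>→v p p v we get {v}; from <E>→<D> q <G> <S> we get {p, q, u, v}; from <E>→v we get {v}. So FIRST(<E>) = {p, q, u, v}.
FOLLOW(<S>) includes $ since <S> is the start symbol.
FOLLOW(<K>): in <D>→<K> q <D> <G>, <K> is followed by q <D> <G> with FIRST {q}. Thus FOLLOW(<K>) = {q}.
FOLLOW(<S>): in <E>→<D> q <G> <S>, the suffix after <S> is empty, so FOLLOW(<S>) ⊇ FOLLOW(<E>) = {$, p, q, u, v}. Thus FOLLOW(<S>) = {$, p, q, u, v}.
FOLLOW(<D>): in <S>→q <D>, the suffix after <D> is empty, so FOLLOW(<D>) ⊇ FOLLOW(<S>) = {$, p, q, u, v}; in <G>→<D> q u, <D> is followed by q u with FIRST {q}; in <D>→<K> q <D> <G>, <D> is followed by <G> with FIRST {p, q, u, v}; in <E>→<D> q <G> <S>, <D> is followed by q <G> <S> with FIRST {q}. Thus FOLLOW(<D>) = {$, p, q, u, v}.
FOLLOW(<E>): in <D>→<E>, the suffix after <E> is empty, so FOLLOW(<E>) ⊇ FOLLOW(<D>) = {$, p, q, u, v}. Thus FOLLOW(<E>) = {$, p, q, u, v}.
FOLLOW(<G>): in <D>→<G>, the suffix after <G> is empty, so FOLLOW(<G>) ⊇ FOLLOW(<D>) = {$, p, q, u, v}; in <D>→<K> q <D> <G>, the suffix after <G> is empty, so FOLLOW(<G>) ⊇ FOLLOW(<D>) = {$, p, q, u, v}; in <E>→<D> q <G> <S>, <G> is followed by <S> with FIRST {epsilon, q}; in <E>→<D> q <G> <S>, the suffix after <G> is nullable, so FOLLOW(<G>) ⊇ FOLLOW(<E>) = {$, p, q, u, v}. Thus FOLLOW(<G>) = {$, p, q, u, v}.

{$, p, q, u, v}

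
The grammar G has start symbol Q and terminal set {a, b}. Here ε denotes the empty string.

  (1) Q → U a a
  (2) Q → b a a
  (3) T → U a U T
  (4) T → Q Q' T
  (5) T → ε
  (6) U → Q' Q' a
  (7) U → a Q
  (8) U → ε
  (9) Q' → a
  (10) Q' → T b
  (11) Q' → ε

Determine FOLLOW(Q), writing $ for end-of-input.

FIRST(Q): from Q→U a a we get {a, b}; from Q→b a a we get {b}. So FIRST(Q) = {a, b}.
FIRST(T): from T→U a U T we get {a, b}; from T→Q Q' T we get {a, b}; from T→ε we get {ε}. So FIRST(T) = {ε, a, b}.
FIRST(Q'): from Q'→a we get {a}; from Q'→T b we get {a, b}; from Q'→ε we get {ε}. So FIRST(Q') = {ε, a, b}.
FIRST(U): from U→Q' Q' a we get {a, b}; from U→a Q we get {a}; from U→ε we get {ε}. So FIRST(U) = {ε, a, b}.
FOLLOW(Q) includes $ since Q is the start symbol.
FOLLOW(T): in T→U a U T, the suffix after T is empty (adds nothing new); in T→Q Q' T, the suffix after T is empty (adds nothing new); in Q'→T b, T is followed by b with FIRST {b}. Thus FOLLOW(T) = {b}.
FOLLOW(U): in Q→U a a, U is followed by a a with FIRST {a}; in T→U a U T (occurrence 1), U is followed by a U T with FIRST {a}; in T→U a U T (occurrence 2), U is followed by T with FIRST {ε, a, b}; in T→U a U T (occurrence 2), the suffix after U is nullable, so FOLLOW(U) ⊇ FOLLOW(T) = {b}. Thus FOLLOW(U) = {a, b}.
FOLLOW(Q): in T→Q Q' T, Q is followed by Q' T with FIRST {ε, a, b}; in T→Q Q' T, the suffix after Q is nullable, so FOLLOW(Q) ⊇ FOLLOW(T) = {b}; in U→a Q, the suffix after Q is empty, so FOLLOW(Q) ⊇ FOLLOW(U) = {a, b}. Thus FOLLOW(Q) = {$, a, b}.
FOLLOW(Q'): in T→Q Q' T, Q' is followed by T with FIRST {ε, a, b}; in T→Q Q' T, the suffix after Q' is nullable, so FOLLOW(Q') ⊇ FOLLOW(T) = {b}; in U→Q' Q' a (occurrence 1), Q' is followed by Q' a with FIRST {a, b}; in U→Q' Q' a (occurrence 2), Q' is followed by a with FIRST {a}. Thus FOLLOW(Q') = {a, b}.

{$, a, b}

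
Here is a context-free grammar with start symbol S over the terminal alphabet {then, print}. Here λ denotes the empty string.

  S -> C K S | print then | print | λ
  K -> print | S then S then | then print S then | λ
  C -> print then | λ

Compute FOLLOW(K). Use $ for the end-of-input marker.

FIRST(C) = {λ, print}
FIRST(S) = {λ, print, then}  (via C K S)
FIRST(K) = {λ, print, then}  (via S then S then)
FOLLOW(S) includes $ since S is the start symbol.
FOLLOW(S): in S->C K S, the suffix after S is empty (adds nothing new); in K->S then S then (occurrence 1), S is followed by then S then with FIRST {then}; in K->S then S then (occurrence 2), S is followed by then with FIRST {then}; in K->then print S then, S is followed by then with FIRST {then}. Thus FOLLOW(S) = {$, then}.
FOLLOW(K): in S->C K S, K is followed by S with FIRST {λ, print, then}; in S->C K S, the suffix after K is nullable, so FOLLOW(K) ⊇ FOLLOW(S) = {$, then}. Thus FOLLOW(K) = {$, print, then}.
FOLLOW(C): in S->C K S, C is followed by K S with FIRST {λ, print, then}; in S->C K S, the suffix after C is nullable, so FOLLOW(C) ⊇ FOLLOW(S) = {$, then}. Thus FOLLOW(C) = {$, print, then}.

{$, print, then}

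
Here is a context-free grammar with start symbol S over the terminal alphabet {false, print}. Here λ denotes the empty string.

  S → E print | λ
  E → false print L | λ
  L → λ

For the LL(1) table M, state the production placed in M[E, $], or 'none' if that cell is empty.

none

FIRST(E) = {λ, false}
FIRST(L) = {λ}
FIRST(S) = {λ, false, print}  (via E print)
FOLLOW(S) includes $ since S is the start symbol.
FOLLOW(E): in S→E print, E is followed by print with FIRST {print}. Thus FOLLOW(E) = {print}.
For E → false print L: FIRST(false print L) = {false}, so it goes in M[E, t] for t ∈ {false}.
For E → λ: FIRST(λ) = {λ}, so it goes in M[E, t] for t ∈ {}; since λ ∈ FIRST, also for every t ∈ FOLLOW(E) = {print}.
None of these place a production in M[E, $].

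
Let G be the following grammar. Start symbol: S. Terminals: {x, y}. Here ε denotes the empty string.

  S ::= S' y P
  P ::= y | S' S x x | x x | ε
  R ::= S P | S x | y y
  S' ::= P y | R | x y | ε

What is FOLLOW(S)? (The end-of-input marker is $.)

{$, x, y}

FIRST(S): from S::=S' y P we get {x, y}. So FIRST(S) = {x, y}.
FIRST(R): from R::=S P we get {x, y}; from R::=S x we get {x, y}; from R::=y y we get {y}. So FIRST(R) = {x, y}.
FIRST(P): from P::=y we get {y}; from P::=S' S x x we get {x, y}; from P::=x x we get {x}; from P::=ε we get {ε}. So FIRST(P) = {ε, x, y}.
FIRST(S'): from S'::=P y we get {x, y}; from S'::=R we get {x, y}; from S'::=x y we get {x}; from S'::=ε we get {ε}. So FIRST(S') = {ε, x, y}.
FOLLOW(S) includes $ since S is the start symbol.
FOLLOW(S'): in S::=S' y P, S' is followed by y P with FIRST {y}; in P::=S' S x x, S' is followed by S x x with FIRST {x, y}. Thus FOLLOW(S') = {x, y}.
FOLLOW(R): in S'::=R, the suffix after R is empty, so FOLLOW(R) ⊇ FOLLOW(S') = {x, y}. Thus FOLLOW(R) = {x, y}.
FOLLOW(S): in P::=S' S x x, S is followed by x x with FIRST {x}; in R::=S P, S is followed by P with FIRST {ε, x, y}; in R::=S P, the suffix after S is nullable, so FOLLOW(S) ⊇ FOLLOW(R) = {x, y}; in R::=S x, S is followed by x with FIRST {x}. Thus FOLLOW(S) = {$, x, y}.
FOLLOW(P): in S::=S' y P, the suffix after P is empty, so FOLLOW(P) ⊇ FOLLOW(S) = {$, x, y}; in R::=S P, the suffix after P is empty, so FOLLOW(P) ⊇ FOLLOW(R) = {x, y}; in S'::=P y, P is followed by y with FIRST {y}. Thus FOLLOW(P) = {$, x, y}.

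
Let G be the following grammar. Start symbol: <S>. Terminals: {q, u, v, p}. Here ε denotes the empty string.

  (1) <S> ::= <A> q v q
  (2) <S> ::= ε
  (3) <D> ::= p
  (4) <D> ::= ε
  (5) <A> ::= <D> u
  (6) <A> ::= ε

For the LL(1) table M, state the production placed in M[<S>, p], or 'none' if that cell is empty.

FIRST(<D>) = {ε, p}
FIRST(<A>) = {ε, p, u}  (via <D> u)
FIRST(<S>) = {ε, p, q, u}  (via <A> q v q)
FOLLOW(<S>) includes $ since <S> is the start symbol.
FOLLOW(<S>): <S> appears on no right-hand side. Thus FOLLOW(<S>) = {$}.
For <S> ::= <A> q v q: FIRST(<A> q v q) = {p, q, u}, so it goes in M[<S>, t] for t ∈ {p, q, u}.
For <S> ::= ε: FIRST(ε) = {ε}, so it goes in M[<S>, t] for t ∈ {}; since ε ∈ FIRST, also for every t ∈ FOLLOW(<S>) = {$}.

<S> ::= <A> q v q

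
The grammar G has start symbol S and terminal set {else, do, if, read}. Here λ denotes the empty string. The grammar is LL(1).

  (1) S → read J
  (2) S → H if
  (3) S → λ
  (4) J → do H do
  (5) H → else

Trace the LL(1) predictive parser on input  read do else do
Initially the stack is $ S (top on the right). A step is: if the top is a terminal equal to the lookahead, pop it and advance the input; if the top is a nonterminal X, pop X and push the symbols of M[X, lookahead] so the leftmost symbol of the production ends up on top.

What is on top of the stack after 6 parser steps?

do

step 1: stack=$ S  input=read do else do $  — expand S → read J
step 2: stack=$ J read  input=read do else do $  — match read
step 3: stack=$ J  input=do else do $  — expand J → do H do
step 4: stack=$ do H do  input=do else do $  — match do
step 5: stack=$ do H  input=else do $  — expand H → else
step 6: stack=$ do else  input=else do $  — match else
Stack after step 6: $ do (top = do).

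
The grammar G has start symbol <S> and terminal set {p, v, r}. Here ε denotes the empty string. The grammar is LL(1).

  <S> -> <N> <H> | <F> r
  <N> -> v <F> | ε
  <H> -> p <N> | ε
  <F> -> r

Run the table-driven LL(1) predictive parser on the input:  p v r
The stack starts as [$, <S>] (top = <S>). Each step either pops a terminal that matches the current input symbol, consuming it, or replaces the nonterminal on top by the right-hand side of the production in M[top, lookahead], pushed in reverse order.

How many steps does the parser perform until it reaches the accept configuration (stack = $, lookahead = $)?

     Stack      Input    Action
  1  $ <S>      p v r $  expand <S> -> <N> <H>
  2  $ <H> <N>  p v r $  expand <N> -> ε
  3  $ <H>      p v r $  expand <H> -> p <N>
  4  $ <N> p    p v r $  match p
  5  $ <N>      v r $    expand <N> -> v <F>
  6  $ <F> v    v r $    match v
  7  $ <F>      r $      expand <F> -> r
  8  $ r        r $      match r
Accept reached after 8 steps.

8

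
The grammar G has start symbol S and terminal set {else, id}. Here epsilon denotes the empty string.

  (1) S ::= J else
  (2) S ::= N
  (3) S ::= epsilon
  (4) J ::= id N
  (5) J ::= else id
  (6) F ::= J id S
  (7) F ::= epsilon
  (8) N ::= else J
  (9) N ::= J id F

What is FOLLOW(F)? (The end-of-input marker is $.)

{$, else, id}

FIRST(J): from J::=id N we get {id}; from J::=else id we get {else}. So FIRST(J) = {else, id}.
FIRST(F): from F::=J id S we get {else, id}; from F::=epsilon we get {epsilon}. So FIRST(F) = {epsilon, else, id}.
FIRST(N): from N::=else J we get {else}; from N::=J id F we get {else, id}. So FIRST(N) = {else, id}.
FIRST(S): from S::=J else we get {else, id}; from S::=N we get {else, id}; from S::=epsilon we get {epsilon}. So FIRST(S) = {epsilon, else, id}.
FOLLOW(S) includes $ since S is the start symbol.
FOLLOW(S): in F::=J id S, the suffix after S is empty, so FOLLOW(S) ⊇ FOLLOW(F) = {$, else, id}. Thus FOLLOW(S) = {$, else, id}.
FOLLOW(J): in S::=J else, J is followed by else with FIRST {else}; in F::=J id S, J is followed by id S with FIRST {id}; in N::=else J, the suffix after J is empty, so FOLLOW(J) ⊇ FOLLOW(N) = {$, else, id}; in N::=J id F, J is followed by id F with FIRST {id}. Thus FOLLOW(J) = {$, else, id}.
FOLLOW(N): in S::=N, the suffix after N is empty, so FOLLOW(N) ⊇ FOLLOW(S) = {$, else, id}; in J::=id N, the suffix after N is empty, so FOLLOW(N) ⊇ FOLLOW(J) = {$, else, id}. Thus FOLLOW(N) = {$, else, id}.
FOLLOW(F): in N::=J id F, the suffix after F is empty, so FOLLOW(F) ⊇ FOLLOW(N) = {$, else, id}. Thus FOLLOW(F) = {$, else, id}.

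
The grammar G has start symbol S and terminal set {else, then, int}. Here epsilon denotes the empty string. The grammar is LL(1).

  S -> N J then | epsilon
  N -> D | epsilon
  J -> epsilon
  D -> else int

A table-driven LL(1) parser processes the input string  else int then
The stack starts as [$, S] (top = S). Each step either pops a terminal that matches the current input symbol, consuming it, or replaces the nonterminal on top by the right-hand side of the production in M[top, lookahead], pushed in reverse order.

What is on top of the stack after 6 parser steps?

then

     Stack              Input            Action
  1  $ S                else int then $  expand S -> N J then
  2  $ then J N         else int then $  expand N -> D
  3  $ then J D         else int then $  expand D -> else int
  4  $ then J int else  else int then $  match else
  5  $ then J int       int then $       match int
  6  $ then J           then $           expand J -> epsilon
Stack after step 6: $ then (top = then).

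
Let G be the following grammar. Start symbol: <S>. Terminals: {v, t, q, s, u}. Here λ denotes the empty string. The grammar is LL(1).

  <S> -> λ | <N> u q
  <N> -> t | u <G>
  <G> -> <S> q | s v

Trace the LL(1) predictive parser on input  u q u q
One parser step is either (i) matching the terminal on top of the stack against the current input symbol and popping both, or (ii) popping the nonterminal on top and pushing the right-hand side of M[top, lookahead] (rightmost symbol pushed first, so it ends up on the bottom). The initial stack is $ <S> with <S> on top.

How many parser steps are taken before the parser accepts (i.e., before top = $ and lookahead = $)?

     Stack        Input      Action
  1  $ <S>        u q u q $  expand <S> -> <N> u q
  2  $ q u <N>    u q u q $  expand <N> -> u <G>
  3  $ q u <G> u  u q u q $  match u
  4  $ q u <G>    q u q $    expand <G> -> <S> q
  5  $ q u q <S>  q u q $    expand <S> -> λ
  6  $ q u q      q u q $    match q
  7  $ q u        u q $      match u
  8  $ q          q $        match q
Accept reached after 8 steps.

8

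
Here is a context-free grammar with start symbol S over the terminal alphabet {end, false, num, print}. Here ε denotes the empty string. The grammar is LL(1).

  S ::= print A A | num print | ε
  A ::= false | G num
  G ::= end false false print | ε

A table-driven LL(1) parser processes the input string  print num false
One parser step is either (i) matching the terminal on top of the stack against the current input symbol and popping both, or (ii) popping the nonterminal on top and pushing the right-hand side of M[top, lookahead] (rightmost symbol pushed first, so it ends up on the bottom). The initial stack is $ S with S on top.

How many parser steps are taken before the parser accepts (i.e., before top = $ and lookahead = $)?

step 1: stack=$ S  input=print num false $  — expand S ::= print A A
step 2: stack=$ A A print  input=print num false $  — match print
step 3: stack=$ A A  input=num false $  — expand A ::= G num
step 4: stack=$ A num G  input=num false $  — expand G ::= ε
step 5: stack=$ A num  input=num false $  — match num
step 6: stack=$ A  input=false $  — expand A ::= false
step 7: stack=$ false  input=false $  — match false
Accept reached after 7 steps.

7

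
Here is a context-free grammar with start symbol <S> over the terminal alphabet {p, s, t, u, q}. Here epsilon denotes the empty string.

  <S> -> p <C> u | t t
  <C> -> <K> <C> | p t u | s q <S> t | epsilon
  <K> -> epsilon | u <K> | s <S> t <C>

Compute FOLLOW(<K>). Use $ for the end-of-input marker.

{p, s, u}

FIRST(<S>) = {p, t}
FIRST(<K>) = {epsilon, s, u}
FIRST(<C>) = {epsilon, p, s, u}  (via <K> <C>)
FOLLOW(<S>) includes $ since <S> is the start symbol.
FOLLOW(<S>): in <C>->s q <S> t, <S> is followed by t with FIRST {t}; in <K>->s <S> t <C>, <S> is followed by t <C> with FIRST {t}. Thus FOLLOW(<S>) = {$, t}.
FOLLOW(<C>): in <S>->p <C> u, <C> is followed by u with FIRST {u}; in <C>-><K> <C>, the suffix after <C> is empty (adds nothing new); in <K>->s <S> t <C>, the suffix after <C> is empty, so FOLLOW(<C>) ⊇ FOLLOW(<K>) = {p, s, u}. Thus FOLLOW(<C>) = {p, s, u}.
FOLLOW(<K>): in <C>-><K> <C>, <K> is followed by <C> with FIRST {epsilon, p, s, u}; in <C>-><K> <C>, the suffix after <K> is nullable, so FOLLOW(<K>) ⊇ FOLLOW(<C>) = {p, s, u}; in <K>->u <K>, the suffix after <K> is empty (adds nothing new). Thus FOLLOW(<K>) = {p, s, u}.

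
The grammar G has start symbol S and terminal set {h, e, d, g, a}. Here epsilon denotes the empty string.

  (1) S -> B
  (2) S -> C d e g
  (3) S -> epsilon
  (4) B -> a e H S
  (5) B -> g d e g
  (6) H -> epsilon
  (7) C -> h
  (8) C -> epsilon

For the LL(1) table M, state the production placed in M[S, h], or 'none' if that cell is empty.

S -> C d e g

FIRST(B) = {a, g}
FIRST(H) = {epsilon}
FIRST(C) = {epsilon, h}
FIRST(S) = {epsilon, a, d, g, h}  (via B, C d e g)
FOLLOW(S) includes $ since S is the start symbol.
FOLLOW(S): in B->a e H S, the suffix after S is empty, so FOLLOW(S) ⊇ FOLLOW(B) = {$}. Thus FOLLOW(S) = {$}.
FOLLOW(B): in S->B, the suffix after B is empty, so FOLLOW(B) ⊇ FOLLOW(S) = {$}. Thus FOLLOW(B) = {$}.
For S -> B: FIRST(B) = {a, g}, so it goes in M[S, t] for t ∈ {a, g}.
For S -> C d e g: FIRST(C d e g) = {d, h}, so it goes in M[S, t] for t ∈ {d, h}.
For S -> epsilon: FIRST(epsilon) = {epsilon}, so it goes in M[S, t] for t ∈ {}; since epsilon ∈ FIRST, also for every t ∈ FOLLOW(S) = {$}.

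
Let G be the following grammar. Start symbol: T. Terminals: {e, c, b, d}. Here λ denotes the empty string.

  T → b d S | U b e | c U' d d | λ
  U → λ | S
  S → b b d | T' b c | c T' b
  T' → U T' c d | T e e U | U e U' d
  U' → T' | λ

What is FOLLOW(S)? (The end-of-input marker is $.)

{$, b, c, d, e}

FIRST(T) = {λ, b, c, e}  (via U b e)
FIRST(U) = {λ, b, c, e}  (via S)
FIRST(T') = {b, c, e}  (via U T' c d, T e e U, U e U' d)
FIRST(S) = {b, c, e}  (via T' b c)
FIRST(U') = {λ, b, c, e}  (via T')
FOLLOW(T) includes $ since T is the start symbol.
FOLLOW(T): in T'→T e e U, T is followed by e e U with FIRST {e}. Thus FOLLOW(T) = {$, e}.
FOLLOW(U'): in T→c U' d d, U' is followed by d d with FIRST {d}; in T'→U e U' d, U' is followed by d with FIRST {d}. Thus FOLLOW(U') = {d}.
FOLLOW(T'): in S→T' b c, T' is followed by b c with FIRST {b}; in S→c T' b, T' is followed by b with FIRST {b}; in T'→U T' c d, T' is followed by c d with FIRST {c}; in U'→T', the suffix after T' is empty, so FOLLOW(T') ⊇ FOLLOW(U') = {d}. Thus FOLLOW(T') = {b, c, d}.
FOLLOW(U): in T→U b e, U is followed by b e with FIRST {b}; in T'→U T' c d, U is followed by T' c d with FIRST {b, c, e}; in T'→T e e U, the suffix after U is empty, so FOLLOW(U) ⊇ FOLLOW(T') = {b, c, d}; in T'→U e U' d, U is followed by e U' d with FIRST {e}. Thus FOLLOW(U) = {b, c, d, e}.
FOLLOW(S): in T→b d S, the suffix after S is empty, so FOLLOW(S) ⊇ FOLLOW(T) = {$, e}; in U→S, the suffix after S is empty, so FOLLOW(S) ⊇ FOLLOW(U) = {b, c, d, e}. Thus FOLLOW(S) = {$, b, c, d, e}.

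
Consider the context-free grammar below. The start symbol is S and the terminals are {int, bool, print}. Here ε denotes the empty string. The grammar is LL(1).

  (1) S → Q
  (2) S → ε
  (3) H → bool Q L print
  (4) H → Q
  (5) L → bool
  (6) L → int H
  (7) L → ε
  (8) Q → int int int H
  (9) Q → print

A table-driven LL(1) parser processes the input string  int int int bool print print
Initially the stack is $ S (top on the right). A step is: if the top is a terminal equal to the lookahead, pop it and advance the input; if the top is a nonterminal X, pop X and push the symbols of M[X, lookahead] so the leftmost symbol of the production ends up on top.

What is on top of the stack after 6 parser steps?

     Stack            Input                           Action
  1  $ S              int int int bool print print $  expand S → Q
  2  $ Q              int int int bool print print $  expand Q → int int int H
  3  $ H int int int  int int int bool print print $  match int
  4  $ H int int      int int bool print print $      match int
  5  $ H int          int bool print print $          match int
  6  $ H              bool print print $              expand H → bool Q L print
Stack after step 6: $ print L Q bool (top = bool).

bool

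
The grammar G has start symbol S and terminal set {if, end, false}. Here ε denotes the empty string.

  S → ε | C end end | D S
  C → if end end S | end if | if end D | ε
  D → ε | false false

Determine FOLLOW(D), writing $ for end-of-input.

FIRST(C) = {ε, end, if}
FIRST(D) = {ε, false}
FIRST(S) = {ε, end, false, if}  (via C end end, D S)
FOLLOW(S) includes $ since S is the start symbol.
FOLLOW(C): in S→C end end, C is followed by end end with FIRST {end}. Thus FOLLOW(C) = {end}.
FOLLOW(S): in S→D S, the suffix after S is empty (adds nothing new); in C→if end end S, the suffix after S is empty, so FOLLOW(S) ⊇ FOLLOW(C) = {end}. Thus FOLLOW(S) = {$, end}.
FOLLOW(D): in S→D S, D is followed by S with FIRST {ε, end, false, if}; in S→D S, the suffix after D is nullable, so FOLLOW(D) ⊇ FOLLOW(S) = {$, end}; in C→if end D, the suffix after D is empty, so FOLLOW(D) ⊇ FOLLOW(C) = {end}. Thus FOLLOW(D) = {$, end, false, if}.

{$, end, false, if}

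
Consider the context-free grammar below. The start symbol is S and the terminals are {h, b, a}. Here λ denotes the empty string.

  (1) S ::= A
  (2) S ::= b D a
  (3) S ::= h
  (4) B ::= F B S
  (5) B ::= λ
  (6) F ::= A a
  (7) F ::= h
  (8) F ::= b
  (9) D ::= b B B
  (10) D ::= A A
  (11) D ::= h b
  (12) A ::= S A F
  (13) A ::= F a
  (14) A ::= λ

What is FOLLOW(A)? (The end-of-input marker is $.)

{$, a, b, h}

FIRST(S): from S::=A we get {λ, a, b, h}; from S::=b D a we get {b}; from S::=h we get {h}. So FIRST(S) = {λ, a, b, h}.
FIRST(B): from B::=F B S we get {a, b, h}; from B::=λ we get {λ}. So FIRST(B) = {λ, a, b, h}.
FIRST(F): from F::=A a we get {a, b, h}; from F::=h we get {h}; from F::=b we get {b}. So FIRST(F) = {a, b, h}.
FIRST(A): from A::=S A F we get {a, b, h}; from A::=F a we get {a, b, h}; from A::=λ we get {λ}. So FIRST(A) = {λ, a, b, h}.
FIRST(D): from D::=b B B we get {b}; from D::=A A we get {λ, a, b, h}; from D::=h b we get {h}. So FIRST(D) = {λ, a, b, h}.
FOLLOW(S) includes $ since S is the start symbol.
FOLLOW(D): in S::=b D a, D is followed by a with FIRST {a}. Thus FOLLOW(D) = {a}.
FOLLOW(B): in B::=F B S, B is followed by S with FIRST {λ, a, b, h}; in B::=F B S, the suffix after B is nullable (adds nothing new); in D::=b B B (occurrence 1), B is followed by B with FIRST {λ, a, b, h}; in D::=b B B (occurrence 1), the suffix after B is nullable, so FOLLOW(B) ⊇ FOLLOW(D) = {a}; in D::=b B B (occurrence 2), the suffix after B is empty, so FOLLOW(B) ⊇ FOLLOW(D) = {a}. Thus FOLLOW(B) = {a, b, h}.
FOLLOW(S): in B::=F B S, the suffix after S is empty, so FOLLOW(S) ⊇ FOLLOW(B) = {a, b, h}; in A::=S A F, S is followed by A F with FIRST {a, b, h}. Thus FOLLOW(S) = {$, a, b, h}.
FOLLOW(A): in S::=A, the suffix after A is empty, so FOLLOW(A) ⊇ FOLLOW(S) = {$, a, b, h}; in F::=A a, A is followed by a with FIRST {a}; in D::=A A (occurrence 1), A is followed by A with FIRST {λ, a, b, h}; in D::=A A (occurrence 1), the suffix after A is nullable, so FOLLOW(A) ⊇ FOLLOW(D) = {a}; in D::=A A (occurrence 2), the suffix after A is empty, so FOLLOW(A) ⊇ FOLLOW(D) = {a}; in A::=S A F, A is followed by F with FIRST {a, b, h}. Thus FOLLOW(A) = {$, a, b, h}.
FOLLOW(F): in B::=F B S, F is followed by B S with FIRST {λ, a, b, h}; in B::=F B S, the suffix after F is nullable, so FOLLOW(F) ⊇ FOLLOW(B) = {a, b, h}; in A::=S A F, the suffix after F is empty, so FOLLOW(F) ⊇ FOLLOW(A) = {$, a, b, h}; in A::=F a, F is followed by a with FIRST {a}. Thus FOLLOW(F) = {$, a, b, h}.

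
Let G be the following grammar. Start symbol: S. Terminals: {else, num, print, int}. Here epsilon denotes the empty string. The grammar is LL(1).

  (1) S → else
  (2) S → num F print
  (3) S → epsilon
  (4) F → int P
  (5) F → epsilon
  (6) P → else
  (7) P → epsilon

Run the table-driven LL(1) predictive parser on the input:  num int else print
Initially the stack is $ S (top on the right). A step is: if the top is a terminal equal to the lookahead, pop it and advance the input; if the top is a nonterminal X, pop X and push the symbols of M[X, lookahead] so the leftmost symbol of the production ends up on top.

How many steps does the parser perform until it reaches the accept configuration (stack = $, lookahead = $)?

     Stack          Input                 Action
  1  $ S            num int else print $  expand S → num F print
  2  $ print F num  num int else print $  match num
  3  $ print F      int else print $      expand F → int P
  4  $ print P int  int else print $      match int
  5  $ print P      else print $          expand P → else
  6  $ print else   else print $          match else
  7  $ print        print $               match print
Accept reached after 7 steps.

7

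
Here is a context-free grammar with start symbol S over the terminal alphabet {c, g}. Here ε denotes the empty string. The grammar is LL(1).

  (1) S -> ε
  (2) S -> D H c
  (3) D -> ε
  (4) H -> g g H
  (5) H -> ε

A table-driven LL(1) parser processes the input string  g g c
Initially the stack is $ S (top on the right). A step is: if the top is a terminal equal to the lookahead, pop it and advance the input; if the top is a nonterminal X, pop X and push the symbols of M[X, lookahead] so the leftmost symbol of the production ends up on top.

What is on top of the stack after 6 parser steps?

step 1: stack=$ S  input=g g c $  — expand S -> D H c
step 2: stack=$ c H D  input=g g c $  — expand D -> ε
step 3: stack=$ c H  input=g g c $  — expand H -> g g H
step 4: stack=$ c H g g  input=g g c $  — match g
step 5: stack=$ c H g  input=g c $  — match g
step 6: stack=$ c H  input=c $  — expand H -> ε
Stack after step 6: $ c (top = c).

c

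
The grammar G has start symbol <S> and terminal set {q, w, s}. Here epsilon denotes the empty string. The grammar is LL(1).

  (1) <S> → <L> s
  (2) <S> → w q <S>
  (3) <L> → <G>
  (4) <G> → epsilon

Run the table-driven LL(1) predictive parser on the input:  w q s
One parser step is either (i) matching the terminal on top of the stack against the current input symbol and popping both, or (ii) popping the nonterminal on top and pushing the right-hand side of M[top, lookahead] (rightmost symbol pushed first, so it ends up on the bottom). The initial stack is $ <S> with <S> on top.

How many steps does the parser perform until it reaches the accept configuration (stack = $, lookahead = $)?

step 1: stack=$ <S>  input=w q s $  — expand <S> → w q <S>
step 2: stack=$ <S> q w  input=w q s $  — match w
step 3: stack=$ <S> q  input=q s $  — match q
step 4: stack=$ <S>  input=s $  — expand <S> → <L> s
step 5: stack=$ s <L>  input=s $  — expand <L> → <G>
step 6: stack=$ s <G>  input=s $  — expand <G> → epsilon
step 7: stack=$ s  input=s $  — match s
Accept reached after 7 steps.

7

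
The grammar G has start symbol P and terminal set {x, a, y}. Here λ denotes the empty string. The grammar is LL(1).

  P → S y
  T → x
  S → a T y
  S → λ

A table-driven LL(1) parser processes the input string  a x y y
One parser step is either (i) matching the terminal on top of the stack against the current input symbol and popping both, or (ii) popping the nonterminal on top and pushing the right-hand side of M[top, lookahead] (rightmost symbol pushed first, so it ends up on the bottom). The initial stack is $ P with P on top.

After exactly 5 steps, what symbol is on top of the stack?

y

step 1: stack=$ P  input=a x y y $  — expand P → S y
step 2: stack=$ y S  input=a x y y $  — expand S → a T y
step 3: stack=$ y y T a  input=a x y y $  — match a
step 4: stack=$ y y T  input=x y y $  — expand T → x
step 5: stack=$ y y x  input=x y y $  — match x
Stack after step 5: $ y y (top = y).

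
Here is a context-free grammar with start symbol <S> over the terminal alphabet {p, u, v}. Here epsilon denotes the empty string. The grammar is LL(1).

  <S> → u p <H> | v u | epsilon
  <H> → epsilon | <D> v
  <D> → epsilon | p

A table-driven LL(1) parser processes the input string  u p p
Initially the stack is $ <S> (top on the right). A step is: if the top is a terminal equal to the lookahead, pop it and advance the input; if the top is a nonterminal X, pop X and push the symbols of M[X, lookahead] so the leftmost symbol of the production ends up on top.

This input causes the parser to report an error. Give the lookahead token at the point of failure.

$

     Stack      Input    Action
  1  $ <S>      u p p $  expand <S> → u p <H>
  2  $ <H> p u  u p p $  match u
  3  $ <H> p    p p $    match p
  4  $ <H>      p $      expand <H> → <D> v
  5  $ v <D>    p $      expand <D> → p
  6  $ v p      p $      match p
  7  $ v        $        error: top is terminal v but lookahead is $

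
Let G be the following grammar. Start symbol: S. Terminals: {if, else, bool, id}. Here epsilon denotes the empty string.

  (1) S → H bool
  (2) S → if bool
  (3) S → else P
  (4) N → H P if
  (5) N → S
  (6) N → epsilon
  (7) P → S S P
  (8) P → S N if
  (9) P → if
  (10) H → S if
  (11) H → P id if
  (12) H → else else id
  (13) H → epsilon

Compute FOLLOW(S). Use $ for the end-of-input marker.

FIRST(S): from S→H bool we get {bool, else, if}; from S→if bool we get {if}; from S→else P we get {else}. So FIRST(S) = {bool, else, if}.
FIRST(P): from P→S S P we get {bool, else, if}; from P→S N if we get {bool, else, if}; from P→if we get {if}. So FIRST(P) = {bool, else, if}.
FIRST(H): from H→S if we get {bool, else, if}; from H→P id if we get {bool, else, if}; from H→else else id we get {else}; from H→epsilon we get {epsilon}. So FIRST(H) = {epsilon, bool, else, if}.
FIRST(N): from N→H P if we get {bool, else, if}; from N→S we get {bool, else, if}; from N→epsilon we get {epsilon}. So FIRST(N) = {epsilon, bool, else, if}.
FOLLOW(S) includes $ since S is the start symbol.
FOLLOW(N): in P→S N if, N is followed by if with FIRST {if}. Thus FOLLOW(N) = {if}.
FOLLOW(S): in N→S, the suffix after S is empty, so FOLLOW(S) ⊇ FOLLOW(N) = {if}; in P→S S P (occurrence 1), S is followed by S P with FIRST {bool, else, if}; in P→S S P (occurrence 2), S is followed by P with FIRST {bool, else, if}; in P→S N if, S is followed by N if with FIRST {bool, else, if}; in H→S if, S is followed by if with FIRST {if}. Thus FOLLOW(S) = {$, bool, else, if}.
FOLLOW(P): in S→else P, the suffix after P is empty, so FOLLOW(P) ⊇ FOLLOW(S) = {$, bool, else, if}; in N→H P if, P is followed by if with FIRST {if}; in P→S S P, the suffix after P is empty (adds nothing new); in H→P id if, P is followed by id if with FIRST {id}. Thus FOLLOW(P) = {$, bool, else, id, if}.
FOLLOW(H): in S→H bool, H is followed by bool with FIRST {bool}; in N→H P if, H is followed by P if with FIRST {bool, else, if}. Thus FOLLOW(H) = {bool, else, if}.

{$, bool, else, if}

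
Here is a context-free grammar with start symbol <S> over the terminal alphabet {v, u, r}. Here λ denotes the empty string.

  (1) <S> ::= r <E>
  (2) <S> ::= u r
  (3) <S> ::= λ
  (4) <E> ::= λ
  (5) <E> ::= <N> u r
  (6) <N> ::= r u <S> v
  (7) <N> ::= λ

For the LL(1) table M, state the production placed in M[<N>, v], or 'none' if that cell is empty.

none

FIRST(<S>): from <S>::=r <E> we get {r}; from <S>::=u r we get {u}; from <S>::=λ we get {λ}. So FIRST(<S>) = {λ, r, u}.
FIRST(<N>): from <N>::=r u <S> v we get {r}; from <N>::=λ we get {λ}. So FIRST(<N>) = {λ, r}.
FIRST(<E>): from <E>::=λ we get {λ}; from <E>::=<N> u r we get {r, u}. So FIRST(<E>) = {λ, r, u}.
FOLLOW(<S>) includes $ since <S> is the start symbol.
FOLLOW(<N>): in <E>::=<N> u r, <N> is followed by u r with FIRST {u}. Thus FOLLOW(<N>) = {u}.
For <N> ::= r u <S> v: FIRST(r u <S> v) = {r}, so it goes in M[<N>, t] for t ∈ {r}.
For <N> ::= λ: FIRST(λ) = {λ}, so it goes in M[<N>, t] for t ∈ {}; since λ ∈ FIRST, also for every t ∈ FOLLOW(<N>) = {u}.
None of these place a production in M[<N>, v].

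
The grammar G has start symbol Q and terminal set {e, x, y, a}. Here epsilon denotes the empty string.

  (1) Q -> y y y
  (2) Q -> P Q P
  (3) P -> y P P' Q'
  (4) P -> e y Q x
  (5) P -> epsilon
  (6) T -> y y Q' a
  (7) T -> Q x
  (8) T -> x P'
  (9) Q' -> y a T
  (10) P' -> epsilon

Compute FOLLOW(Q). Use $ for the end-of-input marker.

{$, e, x, y}

FIRST(P): from P->y P P' Q' we get {y}; from P->e y Q x we get {e}; from P->epsilon we get {epsilon}. So FIRST(P) = {epsilon, e, y}.
FIRST(Q'): from Q'->y a T we get {y}. So FIRST(Q') = {y}.
FIRST(P'): from P'->epsilon we get {epsilon}. So FIRST(P') = {epsilon}.
FIRST(Q): from Q->y y y we get {y}; from Q->P Q P we get {e, y}. So FIRST(Q) = {e, y}.
FIRST(T): from T->y y Q' a we get {y}; from T->Q x we get {e, y}; from T->x P' we get {x}. So FIRST(T) = {e, x, y}.
FOLLOW(Q) includes $ since Q is the start symbol.
FOLLOW(Q): in Q->P Q P, Q is followed by P with FIRST {epsilon, e, y}; in Q->P Q P, the suffix after Q is nullable (adds nothing new); in P->e y Q x, Q is followed by x with FIRST {x}; in T->Q x, Q is followed by x with FIRST {x}. Thus FOLLOW(Q) = {$, e, x, y}.
FOLLOW(P): in Q->P Q P (occurrence 1), P is followed by Q P with FIRST {e, y}; in Q->P Q P (occurrence 2), the suffix after P is empty, so FOLLOW(P) ⊇ FOLLOW(Q) = {$, e, x, y}; in P->y P P' Q', P is followed by P' Q' with FIRST {y}. Thus FOLLOW(P) = {$, e, x, y}.
FOLLOW(Q'): in P->y P P' Q', the suffix after Q' is empty, so FOLLOW(Q') ⊇ FOLLOW(P) = {$, e, x, y}; in T->y y Q' a, Q' is followed by a with FIRST {a}. Thus FOLLOW(Q') = {$, a, e, x, y}.
FOLLOW(T): in Q'->y a T, the suffix after T is empty, so FOLLOW(T) ⊇ FOLLOW(Q') = {$, a, e, x, y}. Thus FOLLOW(T) = {$, a, e, x, y}.
FOLLOW(P'): in P->y P P' Q', P' is followed by Q' with FIRST {y}; in T->x P', the suffix after P' is empty, so FOLLOW(P') ⊇ FOLLOW(T) = {$, a, e, x, y}. Thus FOLLOW(P') = {$, a, e, x, y}.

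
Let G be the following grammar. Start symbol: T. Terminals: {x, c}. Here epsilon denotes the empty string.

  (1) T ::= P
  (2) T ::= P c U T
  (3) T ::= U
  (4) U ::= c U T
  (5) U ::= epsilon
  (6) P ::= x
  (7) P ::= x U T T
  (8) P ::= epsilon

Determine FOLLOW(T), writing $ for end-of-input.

FIRST(U): from U::=c U T we get {c}; from U::=epsilon we get {epsilon}. So FIRST(U) = {epsilon, c}.
FIRST(P): from P::=x we get {x}; from P::=x U T T we get {x}; from P::=epsilon we get {epsilon}. So FIRST(P) = {epsilon, x}.
FIRST(T): from T::=P we get {epsilon, x}; from T::=P c U T we get {c, x}; from T::=U we get {epsilon, c}. So FIRST(T) = {epsilon, c, x}.
FOLLOW(T) includes $ since T is the start symbol.
FOLLOW(T): in T::=P c U T, the suffix after T is empty (adds nothing new); in U::=c U T, the suffix after T is empty, so FOLLOW(T) ⊇ FOLLOW(U) = {$, c, x}; in P::=x U T T (occurrence 1), T is followed by T with FIRST {epsilon, c, x}; in P::=x U T T (occurrence 1), the suffix after T is nullable, so FOLLOW(T) ⊇ FOLLOW(P) = {$, c, x}; in P::=x U T T (occurrence 2), the suffix after T is empty, so FOLLOW(T) ⊇ FOLLOW(P) = {$, c, x}. Thus FOLLOW(T) = {$, c, x}.
FOLLOW(P): in T::=P, the suffix after P is empty, so FOLLOW(P) ⊇ FOLLOW(T) = {$, c, x}; in T::=P c U T, P is followed by c U T with FIRST {c}. Thus FOLLOW(P) = {$, c, x}.
FOLLOW(U): in T::=P c U T, U is followed by T with FIRST {epsilon, c, x}; in T::=P c U T, the suffix after U is nullable, so FOLLOW(U) ⊇ FOLLOW(T) = {$, c, x}; in T::=U, the suffix after U is empty, so FOLLOW(U) ⊇ FOLLOW(T) = {$, c, x}; in U::=c U T, U is followed by T with FIRST {epsilon, c, x}; in U::=c U T, the suffix after U is nullable (adds nothing new); in P::=x U T T, U is followed by T T with FIRST {epsilon, c, x}; in P::=x U T T, the suffix after U is nullable, so FOLLOW(U) ⊇ FOLLOW(P) = {$, c, x}. Thus FOLLOW(U) = {$, c, x}.

{$, c, x}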